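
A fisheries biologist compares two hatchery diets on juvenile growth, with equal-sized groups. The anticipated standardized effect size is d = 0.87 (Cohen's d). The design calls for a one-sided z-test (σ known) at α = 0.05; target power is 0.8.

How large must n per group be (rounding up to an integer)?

n = 17 per group

Set Φ(δ − 1.645) = 0.8; then δ − 1.645 = Φ⁻¹(0.8) = 0.842, giving δ = 2.486.
δ = d·√(n/2) ⇒ n = 2(δ/d)² = 2 × (2.486 / 0.87)² = 16.34.
Round up to the next whole unit.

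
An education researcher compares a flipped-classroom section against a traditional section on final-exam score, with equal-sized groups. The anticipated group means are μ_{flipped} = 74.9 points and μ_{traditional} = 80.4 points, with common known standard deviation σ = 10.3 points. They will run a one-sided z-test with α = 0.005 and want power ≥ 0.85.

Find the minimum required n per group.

n = 92 per group

Standardized effect: d = |μ_{flipped} − μ_{traditional}| / σ = |74.9 − 80.4| / 10.3 = 0.5340
For power 0.85 need Φ(δ − z_{0.005}) = 0.85, so δ = z_{0.005} + z_{0.15} = 2.576 + 1.036 = 3.612.
δ = d·√(n/2) ⇒ n = 2(δ/d)² = 2 × (3.612 / 0.5340)² = 91.52.
Rounding up, n = 92 per group.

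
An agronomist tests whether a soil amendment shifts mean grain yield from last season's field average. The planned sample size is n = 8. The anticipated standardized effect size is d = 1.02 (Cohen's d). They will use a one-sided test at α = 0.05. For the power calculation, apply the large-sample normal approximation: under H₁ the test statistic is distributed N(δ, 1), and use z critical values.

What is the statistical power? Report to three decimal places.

Power ≈ 0.893

Noncentrality parameter: δ = d·√n = 1.02 × √8 = 2.8850
Critical value for a one-sided test at α = 0.05: z_α = 1.645.
Power = P(Z > 1.645 − δ) = Φ(1.240) = 0.8925.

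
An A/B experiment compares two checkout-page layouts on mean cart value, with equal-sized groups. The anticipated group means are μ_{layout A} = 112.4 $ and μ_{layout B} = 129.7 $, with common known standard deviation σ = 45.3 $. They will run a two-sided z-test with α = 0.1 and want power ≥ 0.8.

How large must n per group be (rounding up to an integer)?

n = 85 per group

Standardized effect: d = |μ_{layout A} − μ_{layout B}| / σ = |112.4 − 129.7| / 45.3 = 0.3819
For power 0.8 need Φ(δ − z_{0.05}) = 0.8, so δ = z_{0.05} + z_{0.20} = 1.645 + 0.842 = 2.486.
(Ignoring the negligible lower-tail rejection probability gives the usual closed-form inversion.)
δ = d·√(n/2) ⇒ n = 2(δ/d)² = 2 × (2.486 / 0.3819)² = 84.78.
Round up to the next whole unit.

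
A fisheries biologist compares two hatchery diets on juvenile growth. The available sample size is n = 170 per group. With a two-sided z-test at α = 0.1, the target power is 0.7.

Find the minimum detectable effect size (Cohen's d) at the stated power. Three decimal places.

Required noncentrality: δ = z_{0.05} + z_{0.30} = 1.645 + 0.524 = 2.169.
(The second rejection-region term Φ(−δ − z_{α/2}) is negligible and dropped.)
δ = d·√(n/2) ⇒ d = δ/√(n/2) = 2.169/√(170/2) = 0.2353.

d ≈ 0.235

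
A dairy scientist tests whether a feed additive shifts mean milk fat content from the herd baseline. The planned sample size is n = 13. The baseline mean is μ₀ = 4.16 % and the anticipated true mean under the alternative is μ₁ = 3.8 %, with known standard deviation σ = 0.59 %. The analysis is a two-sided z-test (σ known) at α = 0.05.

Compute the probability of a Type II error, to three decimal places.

β ≈ 0.405

Standardized effect: d = |μ₁ − μ₀| / σ = |3.8 − 4.16| / 0.59 = 0.6102
Noncentrality parameter: δ = d·√n = 0.6102 × √13 = 2.2000
Two-sided α = 0.05 → critical value z_{0.025} = 1.960.
Power = Φ(δ − 1.960) + Φ(−δ − 1.960) = Φ(0.240) + Φ(-4.160) = 0.5948 + 0.0000 = 0.5949.
Type II error: β = 1 − power = 1 − 0.5949 = 0.4051.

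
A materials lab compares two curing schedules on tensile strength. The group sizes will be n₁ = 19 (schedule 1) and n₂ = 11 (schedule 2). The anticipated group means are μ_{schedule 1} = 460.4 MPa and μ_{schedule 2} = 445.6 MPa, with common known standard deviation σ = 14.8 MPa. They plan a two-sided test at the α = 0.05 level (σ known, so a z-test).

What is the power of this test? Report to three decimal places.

Power ≈ 0.752

Standardized effect: d = |μ_{schedule 1} − μ_{schedule 2}| / σ = |460.4 − 445.6| / 14.8 = 1.0000
Noncentrality parameter: δ = d / √(1/n₁ + 1/n₂) = 1.0000 / √(1/19 + 1/11) = 2.6394
Two-sided α = 0.05 → critical value z_{0.025} = 1.960.
Power = Φ(δ − 1.960) + Φ(−δ − 1.960) = Φ(0.679) + Φ(-4.599) = 0.7516 + 0.0000 = 0.7516.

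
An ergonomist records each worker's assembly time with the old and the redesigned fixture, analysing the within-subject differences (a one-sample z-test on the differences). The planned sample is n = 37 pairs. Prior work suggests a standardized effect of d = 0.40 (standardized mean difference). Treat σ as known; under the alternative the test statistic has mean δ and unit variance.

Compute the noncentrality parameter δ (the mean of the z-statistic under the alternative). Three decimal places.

δ ≈ 2.433

The noncentrality parameter scales effect size by the design's sample-size factor: δ = d·√n = 0.40 × √37 = 2.4331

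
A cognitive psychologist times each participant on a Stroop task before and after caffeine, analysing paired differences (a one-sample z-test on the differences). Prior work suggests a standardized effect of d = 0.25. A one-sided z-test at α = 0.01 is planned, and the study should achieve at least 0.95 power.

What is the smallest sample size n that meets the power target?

Set Φ(δ − 2.326) = 0.95; then δ − 2.326 = Φ⁻¹(0.95) = 1.645, giving δ = 3.971.
δ = d·√n ⇒ n = (δ/d)² = (3.971 / 0.25)² = 252.33.
Round up to the next whole unit.

n = 253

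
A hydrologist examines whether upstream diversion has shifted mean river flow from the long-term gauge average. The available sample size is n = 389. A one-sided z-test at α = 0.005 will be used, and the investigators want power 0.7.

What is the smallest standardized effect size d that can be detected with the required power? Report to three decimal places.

d ≈ 0.157

Need Φ(δ − 2.576) = 0.7, so δ = 2.576 + 0.524 = 3.100.
δ = d·√n ⇒ d = δ/√n = 3.100/√389 = 0.1572.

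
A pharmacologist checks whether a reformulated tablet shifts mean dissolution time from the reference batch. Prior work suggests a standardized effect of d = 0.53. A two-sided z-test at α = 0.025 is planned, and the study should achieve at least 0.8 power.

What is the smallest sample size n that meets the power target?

n = 34

For power 0.8 need Φ(δ − z_{0.0125}) = 0.8, so δ = z_{0.0125} + z_{0.20} = 2.241 + 0.842 = 3.083.
(For δ > 0 the lower-tail rejection region contributes negligibly to power, so the one-term inversion is standard.)
δ = d·√n ⇒ n = (δ/d)² = (3.083 / 0.53)² = 33.84.
Rounding up, n = 34.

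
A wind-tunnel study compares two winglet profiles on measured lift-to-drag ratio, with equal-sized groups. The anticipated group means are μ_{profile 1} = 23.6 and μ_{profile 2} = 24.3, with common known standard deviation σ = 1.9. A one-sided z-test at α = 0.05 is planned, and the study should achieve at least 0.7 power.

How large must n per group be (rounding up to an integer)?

n = 70 per group

Standardized effect: d = |μ_{profile 1} − μ_{profile 2}| / σ = |23.6 − 24.3| / 1.9 = 0.3684
Set Φ(δ − 1.645) = 0.7; then δ − 1.645 = Φ⁻¹(0.7) = 0.524, giving δ = 2.169.
δ = d·√(n/2) ⇒ n = 2(δ/d)² = 2 × (2.169 / 0.3684)² = 69.34.
Round up to the next whole unit.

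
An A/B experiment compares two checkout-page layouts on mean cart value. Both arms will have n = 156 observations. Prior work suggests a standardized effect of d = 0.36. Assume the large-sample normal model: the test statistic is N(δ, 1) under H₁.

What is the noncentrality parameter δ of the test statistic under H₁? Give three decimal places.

δ ≈ 3.179

δ = d·√(n/2) = 0.36 × √(156/2) = 3.1794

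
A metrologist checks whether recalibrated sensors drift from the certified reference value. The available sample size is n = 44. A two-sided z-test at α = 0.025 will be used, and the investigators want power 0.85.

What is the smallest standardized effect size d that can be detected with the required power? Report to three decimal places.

Need Φ(δ − 2.241) = 0.85, so δ = 2.241 + 1.036 = 3.278.
(The second rejection-region term Φ(−δ − z_{α/2}) is negligible and dropped.)
δ = d·√n ⇒ d = δ/√n = 3.278/√44 = 0.4942.

d ≈ 0.494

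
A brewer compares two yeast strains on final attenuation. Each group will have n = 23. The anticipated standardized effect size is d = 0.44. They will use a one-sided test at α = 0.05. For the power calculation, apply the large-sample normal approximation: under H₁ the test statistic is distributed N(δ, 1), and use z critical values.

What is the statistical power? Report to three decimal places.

Noncentrality parameter: δ = d·√(n/2) = 0.44 × √(23/2) = 1.4921
One-sided α = 0.05 → critical value z_{0.05} = 1.645.
Power = P(Z > 1.645 − δ) = Φ(-0.153) = 0.4393.

Power ≈ 0.439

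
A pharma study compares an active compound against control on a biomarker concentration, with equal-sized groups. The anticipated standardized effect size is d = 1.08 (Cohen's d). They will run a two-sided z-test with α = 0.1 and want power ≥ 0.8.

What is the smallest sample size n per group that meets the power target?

n = 11 per group

For power 0.8 need Φ(δ − z_{0.05}) = 0.8, so δ = z_{0.05} + z_{0.20} = 1.645 + 0.842 = 2.486.
(Ignoring the negligible lower-tail rejection probability gives the usual closed-form inversion.)
δ = d·√(n/2) ⇒ n = 2(δ/d)² = 2 × (2.486 / 1.08)² = 10.60.
Rounding up, n = 11 per group.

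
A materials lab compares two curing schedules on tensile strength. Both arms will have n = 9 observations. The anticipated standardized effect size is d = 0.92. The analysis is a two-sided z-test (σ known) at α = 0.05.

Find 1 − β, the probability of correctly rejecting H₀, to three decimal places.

Noncentrality parameter: λ = d·√(n/2) = 0.92 × √(9/2) = 1.9516
Two-sided α = 0.05 → critical value z_{0.025} = 1.960.
Power = Φ(λ − 1.960) + Φ(−λ − 1.960) = Φ(-0.008) + Φ(-3.912) = 0.4967 + 0.0000 = 0.4967.

Power ≈ 0.497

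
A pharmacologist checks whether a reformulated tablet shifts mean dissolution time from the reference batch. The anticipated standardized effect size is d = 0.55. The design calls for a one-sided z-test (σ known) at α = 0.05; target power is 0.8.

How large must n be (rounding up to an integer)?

Set Φ(δ − 1.645) = 0.8; then δ − 1.645 = Φ⁻¹(0.8) = 0.842, giving δ = 2.486.
δ = d·√n ⇒ n = (δ/d)² = (2.486 / 0.55)² = 20.44.
Round up to the next whole unit.

n = 21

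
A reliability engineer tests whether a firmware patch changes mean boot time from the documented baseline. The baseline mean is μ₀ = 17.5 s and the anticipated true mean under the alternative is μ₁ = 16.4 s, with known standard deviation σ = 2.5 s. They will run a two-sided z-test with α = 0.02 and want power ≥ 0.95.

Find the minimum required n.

n = 82

Standardized effect: d = |μ₁ − μ₀| / σ = |16.4 − 17.5| / 2.5 = 0.4400
For power 0.95 need Φ(δ − z_{0.01}) = 0.95, so δ = z_{0.01} + z_{0.05} = 2.326 + 1.645 = 3.971.
(The Φ(−δ − z_{α/2}) term is vanishingly small for δ > 0 and is dropped in the standard sample-size formula.)
δ = d·√n ⇒ n = (δ/d)² = (3.971 / 0.4400)² = 81.46.
Round up to the next whole unit.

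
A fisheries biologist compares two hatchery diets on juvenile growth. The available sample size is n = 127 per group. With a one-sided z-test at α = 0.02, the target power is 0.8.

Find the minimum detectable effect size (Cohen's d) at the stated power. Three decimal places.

Need Φ(δ − 2.054) = 0.8, so δ = 2.054 + 0.842 = 2.895.
δ = d·√(n/2) ⇒ d = δ/√(n/2) = 2.895/√(127/2) = 0.3633.

d ≈ 0.363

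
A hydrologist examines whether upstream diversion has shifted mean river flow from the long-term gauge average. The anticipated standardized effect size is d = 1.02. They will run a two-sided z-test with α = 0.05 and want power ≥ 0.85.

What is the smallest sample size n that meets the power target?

Set Φ(δ − 1.960) = 0.85; then δ − 1.960 = Φ⁻¹(0.85) = 1.036, giving δ = 2.996.
(Ignoring the negligible lower-tail rejection probability gives the usual closed-form inversion.)
δ = d·√n ⇒ n = (δ/d)² = (2.996 / 1.02)² = 8.63.
Rounding up, n = 9.

n = 9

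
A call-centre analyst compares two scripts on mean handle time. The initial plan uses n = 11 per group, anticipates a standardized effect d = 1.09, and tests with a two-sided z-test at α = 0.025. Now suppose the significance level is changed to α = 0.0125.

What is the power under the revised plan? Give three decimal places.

δ = d·√(n/2) = 1.09 × √(11/2) = 2.5563 (unchanged). New critical value: z_{0.0063} = 2.498.
Revised power = Φ(δ − 2.498) + Φ(−δ − 2.498) = Φ(0.059) + Φ(-5.054) = 0.5234 + 0.0000 = 0.5234.

Power ≈ 0.523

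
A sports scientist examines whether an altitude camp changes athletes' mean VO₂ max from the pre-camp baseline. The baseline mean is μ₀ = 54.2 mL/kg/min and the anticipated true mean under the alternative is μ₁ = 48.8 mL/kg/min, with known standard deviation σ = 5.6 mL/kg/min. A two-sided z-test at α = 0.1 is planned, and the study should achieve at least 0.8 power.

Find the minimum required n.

n = 7

Standardized effect: d = |μ₁ − μ₀| / σ = |48.8 − 54.2| / 5.6 = 0.9643
For power 0.8 need Φ(δ − z_{0.05}) = 0.8, so δ = z_{0.05} + z_{0.20} = 1.645 + 0.842 = 2.486.
(The Φ(−δ − z_{α/2}) term is vanishingly small for δ > 0 and is dropped in the standard sample-size formula.)
δ = d·√n ⇒ n = (δ/d)² = (2.486 / 0.9643)² = 6.65.
Round up to the next whole unit.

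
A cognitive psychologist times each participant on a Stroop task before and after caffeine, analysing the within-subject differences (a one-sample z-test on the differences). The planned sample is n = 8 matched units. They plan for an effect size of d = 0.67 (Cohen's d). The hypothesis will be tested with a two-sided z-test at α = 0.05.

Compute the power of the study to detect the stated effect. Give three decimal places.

Noncentrality parameter: δ = d·√n = 0.67 × √8 = 1.8950
Critical value for a two-sided test at α = 0.05: z_{α/2} = 1.960.
Power = Φ(δ − 1.960) + Φ(−δ − 1.960) = Φ(-0.065) + Φ(-3.855) = 0.4741 + 0.0001 = 0.4742.

Power ≈ 0.474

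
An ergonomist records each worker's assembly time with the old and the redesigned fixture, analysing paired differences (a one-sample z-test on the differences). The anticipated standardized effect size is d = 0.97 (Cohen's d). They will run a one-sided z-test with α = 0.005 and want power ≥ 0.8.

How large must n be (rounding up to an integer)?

For power 0.8 need Φ(δ − z_{0.005}) = 0.8, so δ = z_{0.005} + z_{0.20} = 2.576 + 0.842 = 3.417.
δ = d·√n ⇒ n = (δ/d)² = (3.417 / 0.97)² = 12.41.
Rounding up, n = 13.

n = 13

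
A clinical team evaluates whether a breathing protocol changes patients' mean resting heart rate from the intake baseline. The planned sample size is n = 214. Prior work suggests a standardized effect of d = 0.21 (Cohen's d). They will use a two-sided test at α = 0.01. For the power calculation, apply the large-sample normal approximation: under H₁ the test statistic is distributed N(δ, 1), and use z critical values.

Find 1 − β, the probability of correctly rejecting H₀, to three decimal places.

Noncentrality parameter: δ = d·√n = 0.21 × √214 = 3.0720
Two-sided α = 0.01 → critical value z_{0.005} = 2.576.
Power = Φ(δ − 2.576) + Φ(−δ − 2.576) = Φ(0.496) + Φ(-5.648) = 0.6901 + 0.0000 = 0.6901.

Power ≈ 0.690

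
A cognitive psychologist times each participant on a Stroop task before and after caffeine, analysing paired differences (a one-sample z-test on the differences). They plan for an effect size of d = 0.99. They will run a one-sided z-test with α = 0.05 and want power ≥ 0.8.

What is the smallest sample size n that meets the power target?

For power 0.8 need Φ(δ − z_{0.05}) = 0.8, so δ = z_{0.05} + z_{0.20} = 1.645 + 0.842 = 2.486.
δ = d·√n ⇒ n = (δ/d)² = (2.486 / 0.99)² = 6.31.
Rounding up, n = 7.

n = 7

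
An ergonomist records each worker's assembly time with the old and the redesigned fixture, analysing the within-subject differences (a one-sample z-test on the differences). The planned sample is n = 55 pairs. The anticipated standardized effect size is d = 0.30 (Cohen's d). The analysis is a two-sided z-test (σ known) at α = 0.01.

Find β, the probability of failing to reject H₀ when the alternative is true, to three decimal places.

β ≈ 0.637

Noncentrality parameter: δ = d·√n = 0.30 × √55 = 2.2249
Two-sided α = 0.01 → critical value z_{0.005} = 2.576.
Power = Φ(δ − 2.576) + Φ(−δ − 2.576) = Φ(-0.351) + Φ(-4.801) = 0.3628 + 0.0000 = 0.3628.
Type II error: β = 1 − power = 1 − 0.3628 = 0.6372.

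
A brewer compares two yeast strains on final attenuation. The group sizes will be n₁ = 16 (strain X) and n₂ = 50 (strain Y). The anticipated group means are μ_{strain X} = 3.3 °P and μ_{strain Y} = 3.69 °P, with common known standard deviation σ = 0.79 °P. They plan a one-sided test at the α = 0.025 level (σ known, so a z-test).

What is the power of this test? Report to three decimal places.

Standardized effect: d = |μ_{strain X} − μ_{strain Y}| / σ = |3.3 − 3.69| / 0.79 = 0.4937
Noncentrality parameter: δ = d / √(1/n₁ + 1/n₂) = 0.4937 / √(1/16 + 1/50) = 1.7187
Critical value for a one-sided test at α = 0.025: z_α = 1.960.
Power = P(Z > 1.960 − δ) = Φ(-0.241) = 0.4047.

Power ≈ 0.405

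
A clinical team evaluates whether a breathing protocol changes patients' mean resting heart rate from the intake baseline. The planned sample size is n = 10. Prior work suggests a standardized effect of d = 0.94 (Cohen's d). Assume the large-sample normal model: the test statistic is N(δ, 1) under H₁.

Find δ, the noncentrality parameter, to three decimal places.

The noncentrality parameter scales effect size by the design's sample-size factor: δ = d·√n = 0.94 × √10 = 2.9725

δ ≈ 2.973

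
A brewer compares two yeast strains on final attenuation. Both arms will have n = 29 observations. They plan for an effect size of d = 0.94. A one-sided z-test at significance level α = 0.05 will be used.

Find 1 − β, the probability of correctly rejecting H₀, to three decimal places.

Noncentrality parameter: δ = d·√(n/2) = 0.94 × √(29/2) = 3.5794
One-sided α = 0.05 → critical value z_{0.05} = 1.645.
Power = Φ(δ − 1.645) = Φ(1.935) = 0.9735.

Power ≈ 0.973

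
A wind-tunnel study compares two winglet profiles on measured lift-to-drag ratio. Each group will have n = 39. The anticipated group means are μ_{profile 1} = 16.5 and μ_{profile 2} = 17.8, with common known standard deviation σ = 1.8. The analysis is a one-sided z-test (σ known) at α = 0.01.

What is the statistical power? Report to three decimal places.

Power ≈ 0.806

Standardized effect: d = |μ_{profile 1} − μ_{profile 2}| / σ = |16.5 − 17.8| / 1.8 = 0.7222
Noncentrality parameter: δ = d·√(n/2) = 0.7222 × √(39/2) = 3.1892
One-sided α = 0.01 → critical value z_{0.01} = 2.326.
Power = Φ(δ − 2.326) = Φ(0.863) = 0.8059.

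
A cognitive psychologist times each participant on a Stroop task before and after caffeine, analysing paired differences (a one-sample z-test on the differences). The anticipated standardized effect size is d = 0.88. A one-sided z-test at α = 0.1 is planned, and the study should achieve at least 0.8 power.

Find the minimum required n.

For power 0.8 need Φ(δ − z_{0.1}) = 0.8, so δ = z_{0.1} + z_{0.20} = 1.282 + 0.842 = 2.123.
δ = d·√n ⇒ n = (δ/d)² = (2.123 / 0.88)² = 5.82.
Round up to the next whole unit.

n = 6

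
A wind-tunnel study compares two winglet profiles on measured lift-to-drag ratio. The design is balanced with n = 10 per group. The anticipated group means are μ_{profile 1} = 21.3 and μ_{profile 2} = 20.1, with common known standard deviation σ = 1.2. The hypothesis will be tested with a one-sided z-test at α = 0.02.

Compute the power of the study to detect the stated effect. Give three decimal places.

Standardized effect: d = |μ_{profile 1} − μ_{profile 2}| / σ = |21.3 − 20.1| / 1.2 = 1.0000
Noncentrality parameter: δ = d·√(n/2) = 1.0000 × √(10/2) = 2.2361
Critical value for a one-sided test at α = 0.02: z_α = 2.054.
Power = Φ(δ − 2.054) = Φ(0.182) = 0.5723.

Power ≈ 0.572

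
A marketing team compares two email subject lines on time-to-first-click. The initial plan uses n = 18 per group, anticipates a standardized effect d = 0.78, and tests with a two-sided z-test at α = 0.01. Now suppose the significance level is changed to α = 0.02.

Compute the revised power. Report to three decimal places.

Power ≈ 0.505

δ = d·√(n/2) = 0.78 × √(18/2) = 2.3400 (unchanged). New critical value: z_{0.01} = 2.326.
Revised power = Φ(δ − 2.326) + Φ(−δ − 2.326) = Φ(0.014) + Φ(-4.666) = 0.5054 + 0.0000 = 0.5054.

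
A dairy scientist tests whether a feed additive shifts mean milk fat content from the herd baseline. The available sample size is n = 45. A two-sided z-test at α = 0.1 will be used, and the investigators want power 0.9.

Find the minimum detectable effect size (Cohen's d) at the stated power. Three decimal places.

d ≈ 0.436

Required noncentrality: δ = z_{0.05} + z_{0.10} = 1.645 + 1.282 = 2.926.
(Lower-tail contribution to power is negligible for δ > 0.)
δ = d·√n ⇒ d = δ/√n = 2.926/√45 = 0.4362.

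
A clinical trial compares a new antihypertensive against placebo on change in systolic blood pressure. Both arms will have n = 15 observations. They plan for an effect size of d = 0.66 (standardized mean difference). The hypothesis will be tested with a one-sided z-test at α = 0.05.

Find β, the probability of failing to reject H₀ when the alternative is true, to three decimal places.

Noncentrality parameter: δ = d·√(n/2) = 0.66 × √(15/2) = 1.8075
One-sided α = 0.05 → critical value z_{0.05} = 1.645.
Power = P(Z > 1.645 − δ) = Φ(0.163) = 0.5646.
Type II error: β = 1 − power = 1 − 0.5646 = 0.4354.

β ≈ 0.435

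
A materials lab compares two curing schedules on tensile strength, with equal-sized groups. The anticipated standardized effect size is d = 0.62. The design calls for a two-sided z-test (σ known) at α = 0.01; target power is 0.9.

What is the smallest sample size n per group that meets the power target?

Set Φ(δ − 2.576) = 0.9; then δ − 2.576 = Φ⁻¹(0.9) = 1.282, giving δ = 3.857.
(For δ > 0 the lower-tail rejection region contributes negligibly to power, so the one-term inversion is standard.)
δ = d·√(n/2) ⇒ n = 2(δ/d)² = 2 × (3.857 / 0.62)² = 77.42.
Round up to the next whole unit.

n = 78 per group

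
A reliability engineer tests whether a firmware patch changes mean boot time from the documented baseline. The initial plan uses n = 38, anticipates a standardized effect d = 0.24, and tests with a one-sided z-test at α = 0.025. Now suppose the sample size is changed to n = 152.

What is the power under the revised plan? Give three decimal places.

Power ≈ 0.841

With n = 152: δ = d·√n = 0.24 × √152 = 2.9589. Critical value z_{0.025} = 1.960.
Revised power = Φ(δ − 1.960) = Φ(0.999) = 0.8411.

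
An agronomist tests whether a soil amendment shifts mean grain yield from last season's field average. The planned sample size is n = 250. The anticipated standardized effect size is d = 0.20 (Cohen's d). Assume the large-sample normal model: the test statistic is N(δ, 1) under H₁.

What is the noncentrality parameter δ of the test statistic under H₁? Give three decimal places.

δ ≈ 3.162

The noncentrality parameter scales effect size by the design's sample-size factor: δ = d·√n = 0.20 × √250 = 3.1623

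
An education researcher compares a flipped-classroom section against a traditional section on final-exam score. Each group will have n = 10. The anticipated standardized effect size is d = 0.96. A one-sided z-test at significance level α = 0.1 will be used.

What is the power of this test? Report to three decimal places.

Power ≈ 0.807

Noncentrality parameter: δ = d·√(n/2) = 0.96 × √(10/2) = 2.1466
Critical value for a one-sided test at α = 0.1: z_α = 1.282.
Power = P(Z > 1.282 − δ) = Φ(0.865) = 0.8065.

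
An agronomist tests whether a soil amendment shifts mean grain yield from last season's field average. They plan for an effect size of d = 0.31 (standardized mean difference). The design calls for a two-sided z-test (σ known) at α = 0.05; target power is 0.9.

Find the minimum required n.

n = 110

For power 0.9 need Φ(δ − z_{0.025}) = 0.9, so δ = z_{0.025} + z_{0.10} = 1.960 + 1.282 = 3.242.
(The Φ(−δ − z_{α/2}) term is vanishingly small for δ > 0 and is dropped in the standard sample-size formula.)
δ = d·√n ⇒ n = (δ/d)² = (3.242 / 0.31)² = 109.34.
Rounding up, n = 110.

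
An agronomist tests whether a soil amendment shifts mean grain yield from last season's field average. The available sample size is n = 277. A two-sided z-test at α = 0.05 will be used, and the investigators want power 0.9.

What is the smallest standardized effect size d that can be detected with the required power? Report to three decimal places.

d ≈ 0.195

Need Φ(δ − 1.960) = 0.9, so δ = 1.960 + 1.282 = 3.242.
(Lower-tail contribution to power is negligible for δ > 0.)
δ = d·√n ⇒ d = δ/√n = 3.242/√277 = 0.1948.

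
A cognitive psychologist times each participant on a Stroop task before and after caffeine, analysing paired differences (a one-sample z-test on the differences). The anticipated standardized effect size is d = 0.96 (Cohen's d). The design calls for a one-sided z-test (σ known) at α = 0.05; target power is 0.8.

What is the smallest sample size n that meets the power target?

n = 7

For power 0.8 need Φ(δ − z_{0.05}) = 0.8, so δ = z_{0.05} + z_{0.20} = 1.645 + 0.842 = 2.486.
δ = d·√n ⇒ n = (δ/d)² = (2.486 / 0.96)² = 6.71.
Rounding up, n = 7.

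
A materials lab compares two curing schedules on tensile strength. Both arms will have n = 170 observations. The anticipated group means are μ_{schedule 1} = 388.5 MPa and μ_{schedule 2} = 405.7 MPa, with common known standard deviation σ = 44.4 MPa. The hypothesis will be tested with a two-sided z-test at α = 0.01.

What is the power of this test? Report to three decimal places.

Power ≈ 0.840

Standardized effect: d = |μ_{schedule 1} − μ_{schedule 2}| / σ = |388.5 − 405.7| / 44.4 = 0.3874
Noncentrality parameter: δ = d·√(n/2) = 0.3874 × √(170/2) = 3.5715
Two-sided α = 0.01 → critical value z_{0.005} = 2.576.
Power = Φ(δ − 2.576) + Φ(−δ − 2.576) = Φ(0.996) + Φ(-6.147) = 0.8403 + 0.0000 = 0.8403.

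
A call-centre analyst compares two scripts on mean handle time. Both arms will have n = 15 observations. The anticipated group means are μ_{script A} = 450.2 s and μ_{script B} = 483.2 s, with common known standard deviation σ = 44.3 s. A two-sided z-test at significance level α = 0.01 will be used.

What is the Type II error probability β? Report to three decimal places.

Standardized effect: d = |μ_{script A} − μ_{script B}| / σ = |450.2 − 483.2| / 44.3 = 0.7449
Noncentrality parameter: δ = d·√(n/2) = 0.7449 × √(15/2) = 2.0401
Critical value for a two-sided test at α = 0.01: z_{α/2} = 2.576.
Power = Φ(δ − 2.576) + Φ(−δ − 2.576) = Φ(-0.536) + Φ(-4.616) = 0.2961 + 0.0000 = 0.2961.
Type II error: β = 1 − power = 1 − 0.2961 = 0.7039.

β ≈ 0.704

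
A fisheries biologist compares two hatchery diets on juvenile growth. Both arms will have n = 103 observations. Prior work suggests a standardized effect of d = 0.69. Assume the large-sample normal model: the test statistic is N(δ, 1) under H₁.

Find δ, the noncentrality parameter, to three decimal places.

δ ≈ 4.952

The noncentrality parameter scales effect size by the design's sample-size factor: δ = d·√(n/2) = 0.69 × √(103/2) = 4.9517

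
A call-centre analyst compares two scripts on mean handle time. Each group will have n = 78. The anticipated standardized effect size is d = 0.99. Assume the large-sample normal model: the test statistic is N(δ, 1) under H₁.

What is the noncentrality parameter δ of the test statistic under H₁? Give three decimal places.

The noncentrality parameter scales effect size by the design's sample-size factor: δ = d·√(n/2) = 0.99 × √(78/2) = 6.1825

δ ≈ 6.183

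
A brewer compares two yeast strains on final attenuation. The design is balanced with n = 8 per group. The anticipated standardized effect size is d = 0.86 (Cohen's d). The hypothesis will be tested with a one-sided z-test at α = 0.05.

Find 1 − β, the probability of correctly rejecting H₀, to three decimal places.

Power ≈ 0.530

Noncentrality parameter: λ = d·√(n/2) = 0.86 × √(8/2) = 1.7200
One-sided α = 0.05 → critical value z_{0.05} = 1.645.
Power = Φ(λ − 1.645) = Φ(0.075) = 0.5300.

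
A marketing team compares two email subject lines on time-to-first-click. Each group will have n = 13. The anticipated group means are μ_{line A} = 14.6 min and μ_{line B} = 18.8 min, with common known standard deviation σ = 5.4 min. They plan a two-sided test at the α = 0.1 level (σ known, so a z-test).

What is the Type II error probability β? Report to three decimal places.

Standardized effect: d = |μ_{line A} − μ_{line B}| / σ = |14.6 − 18.8| / 5.4 = 0.7778
Noncentrality parameter: δ = d·√(n/2) = 0.7778 × √(13/2) = 1.9830
Critical value for a two-sided test at α = 0.1: z_{α/2} = 1.645.
Power = Φ(δ − 1.645) + Φ(−δ − 1.645) = Φ(0.338) + Φ(-3.628) = 0.6324 + 0.0001 = 0.6325.
Type II error: β = 1 − power = 1 − 0.6325 = 0.3675.

β ≈ 0.368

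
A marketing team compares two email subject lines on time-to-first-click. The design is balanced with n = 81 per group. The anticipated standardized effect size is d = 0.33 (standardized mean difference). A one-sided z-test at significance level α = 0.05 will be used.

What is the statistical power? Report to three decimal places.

Noncentrality parameter: δ = d·√(n/2) = 0.33 × √(81/2) = 2.1001
Critical value for a one-sided test at α = 0.05: z_α = 1.645.
Power = P(Z > 1.645 − δ) = Φ(0.455) = 0.6755.

Power ≈ 0.676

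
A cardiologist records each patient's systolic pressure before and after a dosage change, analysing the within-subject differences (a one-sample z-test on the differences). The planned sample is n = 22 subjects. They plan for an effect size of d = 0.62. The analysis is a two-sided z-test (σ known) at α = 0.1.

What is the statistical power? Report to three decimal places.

Power ≈ 0.897

Noncentrality parameter: δ = d·√n = 0.62 × √22 = 2.9081
Two-sided α = 0.1 → critical value z_{0.05} = 1.645.
Power = Φ(δ − 1.645) + Φ(−δ − 1.645) = Φ(1.263) + Φ(-4.553) = 0.8967 + 0.0000 = 0.8967.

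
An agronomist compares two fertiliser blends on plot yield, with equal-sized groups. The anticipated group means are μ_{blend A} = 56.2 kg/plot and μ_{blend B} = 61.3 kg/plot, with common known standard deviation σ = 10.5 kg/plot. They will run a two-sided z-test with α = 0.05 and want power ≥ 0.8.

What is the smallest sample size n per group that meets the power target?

n = 67 per group

Standardized effect: d = |μ_{blend A} − μ_{blend B}| / σ = |56.2 − 61.3| / 10.5 = 0.4857
Set Φ(δ − 1.960) = 0.8; then δ − 1.960 = Φ⁻¹(0.8) = 0.842, giving δ = 2.802.
(Ignoring the negligible lower-tail rejection probability gives the usual closed-form inversion.)
δ = d·√(n/2) ⇒ n = 2(δ/d)² = 2 × (2.802 / 0.4857)² = 66.54.
Round up to the next whole unit.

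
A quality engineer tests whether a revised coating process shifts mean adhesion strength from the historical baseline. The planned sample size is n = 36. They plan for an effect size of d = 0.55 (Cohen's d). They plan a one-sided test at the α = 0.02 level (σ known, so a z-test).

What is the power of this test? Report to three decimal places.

Power ≈ 0.894

Noncentrality parameter: δ = d·√n = 0.55 × √36 = 3.3000
One-sided α = 0.02 → critical value z_{0.02} = 2.054.
Power = Φ(δ − 2.054) = Φ(1.246) = 0.8937.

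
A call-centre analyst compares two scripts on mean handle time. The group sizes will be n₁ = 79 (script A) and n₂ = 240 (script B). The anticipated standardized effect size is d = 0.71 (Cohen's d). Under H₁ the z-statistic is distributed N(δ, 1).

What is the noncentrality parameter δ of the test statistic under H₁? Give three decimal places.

δ ≈ 5.474

δ = d / √(1/n₁ + 1/n₂) = 0.71 / √(1/79 + 1/240) = 5.4737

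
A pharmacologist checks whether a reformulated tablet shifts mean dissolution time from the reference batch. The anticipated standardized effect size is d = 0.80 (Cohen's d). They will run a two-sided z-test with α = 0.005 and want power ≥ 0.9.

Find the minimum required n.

n = 27

Set Φ(δ − 2.807) = 0.9; then δ − 2.807 = Φ⁻¹(0.9) = 1.282, giving δ = 4.089.
(Ignoring the negligible lower-tail rejection probability gives the usual closed-form inversion.)
δ = d·√n ⇒ n = (δ/d)² = (4.089 / 0.80)² = 26.12.
Round up to the next whole unit.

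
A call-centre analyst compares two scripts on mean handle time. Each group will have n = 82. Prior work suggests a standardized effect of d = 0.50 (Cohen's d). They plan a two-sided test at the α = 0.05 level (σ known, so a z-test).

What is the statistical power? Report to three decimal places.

Noncentrality parameter: δ = d·√(n/2) = 0.50 × √(82/2) = 3.2016
Critical value for a two-sided test at α = 0.05: z_{α/2} = 1.960.
Power = Φ(δ − 1.960) + Φ(−δ − 1.960) = Φ(1.242) + Φ(-5.162) = 0.8928 + 0.0000 = 0.8928.

Power ≈ 0.893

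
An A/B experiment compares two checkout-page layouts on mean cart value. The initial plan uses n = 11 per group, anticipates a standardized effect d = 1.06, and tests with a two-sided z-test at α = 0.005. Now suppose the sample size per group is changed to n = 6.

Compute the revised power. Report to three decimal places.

With n = 6 per group: δ = d·√(n/2) = 1.06 × √(6/2) = 1.8360. Critical value z_{0.0025} = 2.807.
Revised power = Φ(δ − 2.807) + Φ(−δ − 2.807) = Φ(-0.971) + Φ(-4.643) = 0.1658 + 0.0000 = 0.1658.

Power ≈ 0.166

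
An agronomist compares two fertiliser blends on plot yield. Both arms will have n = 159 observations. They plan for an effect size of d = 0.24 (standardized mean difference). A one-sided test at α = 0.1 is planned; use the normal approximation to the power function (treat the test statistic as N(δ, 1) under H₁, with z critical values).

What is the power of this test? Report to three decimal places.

Power ≈ 0.805

Noncentrality parameter: δ = d·√(n/2) = 0.24 × √(159/2) = 2.1399
Critical value for a one-sided test at α = 0.1: z_α = 1.282.
Power = Φ(δ − 1.282) = Φ(0.858) = 0.8047.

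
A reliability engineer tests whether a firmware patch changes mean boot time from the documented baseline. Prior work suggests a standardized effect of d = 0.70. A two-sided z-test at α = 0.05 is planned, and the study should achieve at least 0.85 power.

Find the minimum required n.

For power 0.85 need Φ(δ − z_{0.025}) = 0.85, so δ = z_{0.025} + z_{0.15} = 1.960 + 1.036 = 2.996.
(For δ > 0 the lower-tail rejection region contributes negligibly to power, so the one-term inversion is standard.)
δ = d·√n ⇒ n = (δ/d)² = (2.996 / 0.70)² = 18.32.
Round up to the next whole unit.

n = 19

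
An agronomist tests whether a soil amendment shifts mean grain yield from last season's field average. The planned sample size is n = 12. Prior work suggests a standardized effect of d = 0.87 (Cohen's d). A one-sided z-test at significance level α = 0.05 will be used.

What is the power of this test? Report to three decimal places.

Noncentrality parameter: λ = d·√n = 0.87 × √12 = 3.0138
One-sided α = 0.05 → critical value z_{0.05} = 1.645.
Power = Φ(λ − 1.645) = Φ(1.369) = 0.9145.

Power ≈ 0.914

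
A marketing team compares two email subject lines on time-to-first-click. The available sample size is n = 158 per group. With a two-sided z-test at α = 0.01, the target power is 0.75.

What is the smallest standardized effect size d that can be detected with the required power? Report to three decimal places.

d ≈ 0.366

Need Φ(δ − 2.576) = 0.75, so δ = 2.576 + 0.674 = 3.250.
(Lower-tail contribution to power is negligible for δ > 0.)
δ = d·√(n/2) ⇒ d = δ/√(n/2) = 3.250/√(158/2) = 0.3657.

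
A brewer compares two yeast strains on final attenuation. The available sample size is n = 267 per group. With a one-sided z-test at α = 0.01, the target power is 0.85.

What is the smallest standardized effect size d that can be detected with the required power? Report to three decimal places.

Need Φ(δ − 2.326) = 0.85, so δ = 2.326 + 1.036 = 3.363.
δ = d·√(n/2) ⇒ d = δ/√(n/2) = 3.363/√(267/2) = 0.2910.

d ≈ 0.291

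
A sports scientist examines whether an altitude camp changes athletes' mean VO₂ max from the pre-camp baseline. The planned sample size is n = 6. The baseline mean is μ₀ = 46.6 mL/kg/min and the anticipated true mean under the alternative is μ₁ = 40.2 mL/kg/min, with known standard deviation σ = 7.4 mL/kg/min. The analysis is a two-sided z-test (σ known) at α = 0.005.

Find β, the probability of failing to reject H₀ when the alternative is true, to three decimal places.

β ≈ 0.754

Standardized effect: d = |μ₁ − μ₀| / σ = |40.2 − 46.6| / 7.4 = 0.8649
Noncentrality parameter: δ = d·√n = 0.8649 × √6 = 2.1185
Two-sided α = 0.005 → critical value z_{0.0025} = 2.807.
Power = Φ(δ − 2.807) + Φ(−δ − 2.807) = Φ(-0.689) + Φ(-4.926) = 0.2456 + 0.0000 = 0.2456.
Type II error: β = 1 − power = 1 − 0.2456 = 0.7544.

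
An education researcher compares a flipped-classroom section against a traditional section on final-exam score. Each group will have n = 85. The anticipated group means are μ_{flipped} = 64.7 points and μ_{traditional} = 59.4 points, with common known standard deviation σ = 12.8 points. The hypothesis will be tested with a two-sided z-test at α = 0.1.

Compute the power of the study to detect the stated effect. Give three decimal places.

Standardized effect: d = |μ_{flipped} − μ_{traditional}| / σ = |64.7 − 59.4| / 12.8 = 0.4141
Noncentrality parameter: δ = d·√(n/2) = 0.4141 × √(85/2) = 2.6994
Critical value for a two-sided test at α = 0.1: z_{α/2} = 1.645.
Power = Φ(δ − 1.645) + Φ(−δ − 1.645) = Φ(1.055) + Φ(-4.344) = 0.8542 + 0.0000 = 0.8542.

Power ≈ 0.854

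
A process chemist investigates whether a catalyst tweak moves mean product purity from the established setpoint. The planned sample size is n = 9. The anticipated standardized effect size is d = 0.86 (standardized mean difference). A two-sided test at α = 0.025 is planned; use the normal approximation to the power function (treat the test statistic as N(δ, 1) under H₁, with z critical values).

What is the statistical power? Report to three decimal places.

Noncentrality parameter: δ = d·√n = 0.86 × √9 = 2.5800
Two-sided α = 0.025 → critical value z_{0.0125} = 2.241.
Power = Φ(δ − 2.241) + Φ(−δ − 2.241) = Φ(0.339) + Φ(-4.821) = 0.6325 + 0.0000 = 0.6325.

Power ≈ 0.633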